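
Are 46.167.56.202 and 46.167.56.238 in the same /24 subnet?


Mask: 255.255.255.0
46.167.56.202 AND mask = 46.167.56.0
46.167.56.238 AND mask = 46.167.56.0
Yes, same subnet (46.167.56.0)


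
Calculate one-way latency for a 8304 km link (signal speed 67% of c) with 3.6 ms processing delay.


Speed = 0.67 * 3e5 km/s = 201000 km/s
Propagation delay = 8304 / 201000 = 0.0413 s = 41.3134 ms
Processing delay = 3.6 ms
Total one-way latency = 44.9134 ms


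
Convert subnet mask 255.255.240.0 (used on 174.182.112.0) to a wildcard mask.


Subnet mask: 255.255.240.0
Wildcard = 255.255.255.255 - subnet mask
255 - 255 = 0
255 - 255 = 0
255 - 240 = 15
255 - 0 = 255
Wildcard: 0.0.15.255


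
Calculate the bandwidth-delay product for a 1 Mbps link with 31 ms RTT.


BDP = bandwidth * RTT
= 1 Mbps * 31 ms
= 1 * 1e6 * 31 / 1000 bits
= 31000 bits
= 3875 bytes
= 3.7842 KB
BDP = 31000 bits (3875 bytes)


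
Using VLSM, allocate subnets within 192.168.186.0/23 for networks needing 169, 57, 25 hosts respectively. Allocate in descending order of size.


169 hosts -> /24 (254 usable): 192.168.186.0/24
57 hosts -> /26 (62 usable): 192.168.187.0/26
25 hosts -> /27 (30 usable): 192.168.187.64/27
Allocation: 192.168.186.0/24 (169 hosts, 254 usable); 192.168.187.0/26 (57 hosts, 62 usable); 192.168.187.64/27 (25 hosts, 30 usable)


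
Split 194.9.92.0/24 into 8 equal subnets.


New prefix = 24 + 3 = 27
Each subnet has 32 addresses
  194.9.92.0/27
  194.9.92.32/27
  194.9.92.64/27
  194.9.92.96/27
  194.9.92.128/27
  194.9.92.160/27
  194.9.92.192/27
  194.9.92.224/27
Subnets: 194.9.92.0/27, 194.9.92.32/27, 194.9.92.64/27, 194.9.92.96/27, 194.9.92.128/27, 194.9.92.160/27, 194.9.92.192/27, 194.9.92.224/27


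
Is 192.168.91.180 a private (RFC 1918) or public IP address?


RFC 1918 private ranges:
  10.0.0.0/8 (10.0.0.0 - 10.255.255.255)
  172.16.0.0/12 (172.16.0.0 - 172.31.255.255)
  192.168.0.0/16 (192.168.0.0 - 192.168.255.255)
Private (in 192.168.0.0/16)


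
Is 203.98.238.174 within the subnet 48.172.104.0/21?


Subnet network: 48.172.104.0
Test IP AND mask: 203.98.232.0
No, 203.98.238.174 is not in 48.172.104.0/21


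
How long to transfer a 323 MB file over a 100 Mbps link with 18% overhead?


Effective throughput = 100 * (1 - 18/100) = 82 Mbps
File size in Mb = 323 * 8 = 2584 Mb
Time = 2584 / 82
Time = 31.5122 seconds


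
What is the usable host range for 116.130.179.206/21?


Network: 116.130.176.0
Broadcast: 116.130.183.255
First usable = network + 1
Last usable = broadcast - 1
Range: 116.130.176.1 to 116.130.183.254


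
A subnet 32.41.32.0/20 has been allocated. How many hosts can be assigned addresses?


Host bits = 32 - 20 = 12
Total addresses = 2^12 = 4096
Usable = total - 2 (network and broadcast)
Usable hosts: 4094


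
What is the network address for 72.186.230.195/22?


IP:   01001000.10111010.11100110.11000011
Mask: 11111111.11111111.11111100.00000000
AND operation:
Net:  01001000.10111010.11100100.00000000
Network: 72.186.228.0/22


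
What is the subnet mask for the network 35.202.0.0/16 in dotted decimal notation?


/16 means 16 network bits, 16 host bits
Binary: 11111111111111110000000000000000
Mask: 255.255.0.0


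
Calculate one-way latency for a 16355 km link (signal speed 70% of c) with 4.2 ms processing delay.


Speed = 0.7 * 3e5 km/s = 210000 km/s
Propagation delay = 16355 / 210000 = 0.0779 s = 77.881 ms
Processing delay = 4.2 ms
Total one-way latency = 82.081 ms


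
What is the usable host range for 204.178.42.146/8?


Network: 204.0.0.0
Broadcast: 204.255.255.255
First usable = network + 1
Last usable = broadcast - 1
Range: 204.0.0.1 to 204.255.255.254


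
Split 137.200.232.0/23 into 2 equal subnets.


New prefix = 23 + 1 = 24
Each subnet has 256 addresses
  137.200.232.0/24
  137.200.233.0/24
Subnets: 137.200.232.0/24, 137.200.233.0/24


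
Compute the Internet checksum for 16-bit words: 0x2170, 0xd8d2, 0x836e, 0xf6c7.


Sum all words (with carry folding):
+ 0x2170 = 0x2170
+ 0xd8d2 = 0xfa42
+ 0x836e = 0x7db1
+ 0xf6c7 = 0x7479
One's complement: ~0x7479
Checksum = 0x8b86


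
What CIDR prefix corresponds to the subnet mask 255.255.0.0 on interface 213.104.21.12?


Binary: 11111111.11111111.00000000.00000000
Count leading 1s
Prefix: /16


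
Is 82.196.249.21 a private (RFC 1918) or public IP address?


RFC 1918 private ranges:
  10.0.0.0/8 (10.0.0.0 - 10.255.255.255)
  172.16.0.0/12 (172.16.0.0 - 172.31.255.255)
  192.168.0.0/16 (192.168.0.0 - 192.168.255.255)
Public (not in any RFC 1918 range)


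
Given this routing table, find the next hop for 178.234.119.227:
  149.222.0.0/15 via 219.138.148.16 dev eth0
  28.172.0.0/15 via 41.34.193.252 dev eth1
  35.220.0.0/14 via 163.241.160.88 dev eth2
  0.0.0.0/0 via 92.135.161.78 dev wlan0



Longest prefix match for 178.234.119.227:
  /15 149.222.0.0: no
  /15 28.172.0.0: no
  /14 35.220.0.0: no
  /0 0.0.0.0: MATCH
Selected: next-hop 92.135.161.78 via wlan0 (matched /0)


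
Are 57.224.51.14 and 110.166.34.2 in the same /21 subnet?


Mask: 255.255.248.0
57.224.51.14 AND mask = 57.224.48.0
110.166.34.2 AND mask = 110.166.32.0
No, different subnets (57.224.48.0 vs 110.166.32.0)


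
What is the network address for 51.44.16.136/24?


IP:   00110011.00101100.00010000.10001000
Mask: 11111111.11111111.11111111.00000000
AND operation:
Net:  00110011.00101100.00010000.00000000
Network: 51.44.16.0/24


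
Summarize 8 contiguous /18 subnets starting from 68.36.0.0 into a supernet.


Original prefix: /18
Number of subnets: 8 = 2^3
New prefix = 18 - 3 = 15
Supernet: 68.36.0.0/15


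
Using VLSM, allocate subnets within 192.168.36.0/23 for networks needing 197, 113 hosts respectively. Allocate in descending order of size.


197 hosts -> /24 (254 usable): 192.168.36.0/24
113 hosts -> /25 (126 usable): 192.168.37.0/25
Allocation: 192.168.36.0/24 (197 hosts, 254 usable); 192.168.37.0/25 (113 hosts, 126 usable)


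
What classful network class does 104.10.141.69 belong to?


First octet: 104
Binary: 01101000
0xxxxxxx -> Class A (1-126)
Class A, default mask 255.0.0.0 (/8)


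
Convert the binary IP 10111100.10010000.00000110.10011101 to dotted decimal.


10111100 = 188
10010000 = 144
00000110 = 6
10011101 = 157
IP: 188.144.6.157


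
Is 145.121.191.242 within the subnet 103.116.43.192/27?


Subnet network: 103.116.43.192
Test IP AND mask: 145.121.191.224
No, 145.121.191.242 is not in 103.116.43.192/27


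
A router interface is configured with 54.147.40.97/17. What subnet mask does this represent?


/17 means 17 network bits, 15 host bits
Binary: 11111111111111111000000000000000
Mask: 255.255.128.0


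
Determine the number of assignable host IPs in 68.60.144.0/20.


Host bits = 32 - 20 = 12
Total addresses = 2^12 = 4096
Usable = total - 2 (network and broadcast)
Usable hosts: 4094


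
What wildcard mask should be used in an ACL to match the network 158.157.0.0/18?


Subnet mask: 255.255.192.0
Wildcard = 255.255.255.255 - subnet mask
255 - 255 = 0
255 - 255 = 0
255 - 192 = 63
255 - 0 = 255
Wildcard: 0.0.63.255


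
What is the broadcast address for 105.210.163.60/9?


Network: 105.128.0.0/9
Host bits = 23
Set all host bits to 1:
Broadcast: 105.255.255.255


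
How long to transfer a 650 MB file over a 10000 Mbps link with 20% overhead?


Effective throughput = 10000 * (1 - 20/100) = 8000 Mbps
File size in Mb = 650 * 8 = 5200 Mb
Time = 5200 / 8000
Time = 0.65 seconds


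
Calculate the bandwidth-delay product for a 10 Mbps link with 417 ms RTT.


BDP = bandwidth * RTT
= 10 Mbps * 417 ms
= 10 * 1e6 * 417 / 1000 bits
= 4170000 bits
= 521250 bytes
= 509.0332 KB
BDP = 4170000 bits (521250 bytes)


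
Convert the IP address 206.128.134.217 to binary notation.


206 = 11001110
128 = 10000000
134 = 10000110
217 = 11011001
Binary: 11001110.10000000.10000110.11011001


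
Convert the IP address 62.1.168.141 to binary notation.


62 = 00111110
1 = 00000001
168 = 10101000
141 = 10001101
Binary: 00111110.00000001.10101000.10001101


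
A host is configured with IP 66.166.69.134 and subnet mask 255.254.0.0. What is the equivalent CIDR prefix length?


Binary: 11111111.11111110.00000000.00000000
Count leading 1s
Prefix: /15


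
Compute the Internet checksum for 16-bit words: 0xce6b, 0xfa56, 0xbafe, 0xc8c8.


Sum all words (with carry folding):
+ 0xce6b = 0xce6b
+ 0xfa56 = 0xc8c2
+ 0xbafe = 0x83c1
+ 0xc8c8 = 0x4c8a
One's complement: ~0x4c8a
Checksum = 0xb375


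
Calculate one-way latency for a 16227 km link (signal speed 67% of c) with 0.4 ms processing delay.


Speed = 0.67 * 3e5 km/s = 201000 km/s
Propagation delay = 16227 / 201000 = 0.0807 s = 80.7313 ms
Processing delay = 0.4 ms
Total one-way latency = 81.1313 ms


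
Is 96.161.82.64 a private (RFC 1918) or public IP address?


RFC 1918 private ranges:
  10.0.0.0/8 (10.0.0.0 - 10.255.255.255)
  172.16.0.0/12 (172.16.0.0 - 172.31.255.255)
  192.168.0.0/16 (192.168.0.0 - 192.168.255.255)
Public (not in any RFC 1918 range)


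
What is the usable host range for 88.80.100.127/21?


Network: 88.80.96.0
Broadcast: 88.80.103.255
First usable = network + 1
Last usable = broadcast - 1
Range: 88.80.96.1 to 88.80.103.254


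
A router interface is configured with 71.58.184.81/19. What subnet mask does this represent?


/19 means 19 network bits, 13 host bits
Binary: 11111111111111111110000000000000
Mask: 255.255.224.0


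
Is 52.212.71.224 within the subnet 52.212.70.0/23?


Subnet network: 52.212.70.0
Test IP AND mask: 52.212.70.0
Yes, 52.212.71.224 is in 52.212.70.0/23


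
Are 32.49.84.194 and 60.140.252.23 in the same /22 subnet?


Mask: 255.255.252.0
32.49.84.194 AND mask = 32.49.84.0
60.140.252.23 AND mask = 60.140.252.0
No, different subnets (32.49.84.0 vs 60.140.252.0)


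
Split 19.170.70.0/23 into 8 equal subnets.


New prefix = 23 + 3 = 26
Each subnet has 64 addresses
  19.170.70.0/26
  19.170.70.64/26
  19.170.70.128/26
  19.170.70.192/26
  19.170.71.0/26
  19.170.71.64/26
  19.170.71.128/26
  19.170.71.192/26
Subnets: 19.170.70.0/26, 19.170.70.64/26, 19.170.70.128/26, 19.170.70.192/26, 19.170.71.0/26, 19.170.71.64/26, 19.170.71.128/26, 19.170.71.192/26


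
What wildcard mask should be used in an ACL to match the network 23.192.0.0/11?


Subnet mask: 255.224.0.0
Wildcard = 255.255.255.255 - subnet mask
255 - 255 = 0
255 - 224 = 31
255 - 0 = 255
255 - 0 = 255
Wildcard: 0.31.255.255


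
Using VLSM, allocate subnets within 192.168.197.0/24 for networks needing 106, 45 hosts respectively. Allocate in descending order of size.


106 hosts -> /25 (126 usable): 192.168.197.0/25
45 hosts -> /26 (62 usable): 192.168.197.128/26
Allocation: 192.168.197.0/25 (106 hosts, 126 usable); 192.168.197.128/26 (45 hosts, 62 usable)


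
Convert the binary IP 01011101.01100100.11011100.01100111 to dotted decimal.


01011101 = 93
01100100 = 100
11011100 = 220
01100111 = 103
IP: 93.100.220.103


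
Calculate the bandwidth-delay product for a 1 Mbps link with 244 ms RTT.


BDP = bandwidth * RTT
= 1 Mbps * 244 ms
= 1 * 1e6 * 244 / 1000 bits
= 244000 bits
= 30500 bytes
= 29.7852 KB
BDP = 244000 bits (30500 bytes)


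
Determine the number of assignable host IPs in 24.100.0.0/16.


Host bits = 32 - 16 = 16
Total addresses = 2^16 = 65536
Usable = total - 2 (network and broadcast)
Usable hosts: 65534


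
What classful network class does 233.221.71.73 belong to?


First octet: 233
Binary: 11101001
1110xxxx -> Class D (224-239)
Class D (multicast), default mask N/A


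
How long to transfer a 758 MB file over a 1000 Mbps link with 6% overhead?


Effective throughput = 1000 * (1 - 6/100) = 940 Mbps
File size in Mb = 758 * 8 = 6064 Mb
Time = 6064 / 940
Time = 6.4511 seconds


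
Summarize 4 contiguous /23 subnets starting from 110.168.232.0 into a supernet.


Original prefix: /23
Number of subnets: 4 = 2^2
New prefix = 23 - 2 = 21
Supernet: 110.168.232.0/21


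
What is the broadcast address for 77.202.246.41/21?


Network: 77.202.240.0/21
Host bits = 11
Set all host bits to 1:
Broadcast: 77.202.247.255


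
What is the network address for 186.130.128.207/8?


IP:   10111010.10000010.10000000.11001111
Mask: 11111111.00000000.00000000.00000000
AND operation:
Net:  10111010.00000000.00000000.00000000
Network: 186.0.0.0/8


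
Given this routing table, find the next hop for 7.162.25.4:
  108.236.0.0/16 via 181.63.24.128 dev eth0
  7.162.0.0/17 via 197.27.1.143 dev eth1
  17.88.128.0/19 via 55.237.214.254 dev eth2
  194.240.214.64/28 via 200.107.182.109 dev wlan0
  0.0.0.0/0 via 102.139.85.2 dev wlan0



Longest prefix match for 7.162.25.4:
  /16 108.236.0.0: no
  /17 7.162.0.0: MATCH
  /19 17.88.128.0: no
  /28 194.240.214.64: no
  /0 0.0.0.0: MATCH
Selected: next-hop 197.27.1.143 via eth1 (matched /17)


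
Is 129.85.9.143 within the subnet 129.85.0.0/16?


Subnet network: 129.85.0.0
Test IP AND mask: 129.85.0.0
Yes, 129.85.9.143 is in 129.85.0.0/16


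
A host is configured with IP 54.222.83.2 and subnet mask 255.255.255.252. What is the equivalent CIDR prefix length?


Binary: 11111111.11111111.11111111.11111100
Count leading 1s
Prefix: /30


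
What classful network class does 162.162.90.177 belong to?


First octet: 162
Binary: 10100010
10xxxxxx -> Class B (128-191)
Class B, default mask 255.255.0.0 (/16)


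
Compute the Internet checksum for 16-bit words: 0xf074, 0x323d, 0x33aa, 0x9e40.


Sum all words (with carry folding):
+ 0xf074 = 0xf074
+ 0x323d = 0x22b2
+ 0x33aa = 0x565c
+ 0x9e40 = 0xf49c
One's complement: ~0xf49c
Checksum = 0x0b63


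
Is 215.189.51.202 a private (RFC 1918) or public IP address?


RFC 1918 private ranges:
  10.0.0.0/8 (10.0.0.0 - 10.255.255.255)
  172.16.0.0/12 (172.16.0.0 - 172.31.255.255)
  192.168.0.0/16 (192.168.0.0 - 192.168.255.255)
Public (not in any RFC 1918 range)


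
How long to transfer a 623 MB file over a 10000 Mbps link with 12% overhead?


Effective throughput = 10000 * (1 - 12/100) = 8800 Mbps
File size in Mb = 623 * 8 = 4984 Mb
Time = 4984 / 8800
Time = 0.5664 seconds


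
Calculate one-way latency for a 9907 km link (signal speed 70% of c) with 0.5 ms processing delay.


Speed = 0.7 * 3e5 km/s = 210000 km/s
Propagation delay = 9907 / 210000 = 0.0472 s = 47.1762 ms
Processing delay = 0.5 ms
Total one-way latency = 47.6762 ms


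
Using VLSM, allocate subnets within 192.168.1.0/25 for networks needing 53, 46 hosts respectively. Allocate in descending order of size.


53 hosts -> /26 (62 usable): 192.168.1.0/26
46 hosts -> /26 (62 usable): 192.168.1.64/26
Allocation: 192.168.1.0/26 (53 hosts, 62 usable); 192.168.1.64/26 (46 hosts, 62 usable)


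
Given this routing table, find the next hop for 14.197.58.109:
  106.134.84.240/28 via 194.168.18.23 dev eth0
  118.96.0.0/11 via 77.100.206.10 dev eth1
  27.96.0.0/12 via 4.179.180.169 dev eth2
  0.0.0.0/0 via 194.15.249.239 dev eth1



Longest prefix match for 14.197.58.109:
  /28 106.134.84.240: no
  /11 118.96.0.0: no
  /12 27.96.0.0: no
  /0 0.0.0.0: MATCH
Selected: next-hop 194.15.249.239 via eth1 (matched /0)


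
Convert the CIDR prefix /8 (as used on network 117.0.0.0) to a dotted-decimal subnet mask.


/8 means 8 network bits, 24 host bits
Binary: 11111111000000000000000000000000
Mask: 255.0.0.0


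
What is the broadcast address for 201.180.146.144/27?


Network: 201.180.146.128/27
Host bits = 5
Set all host bits to 1:
Broadcast: 201.180.146.159


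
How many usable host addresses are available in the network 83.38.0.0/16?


Host bits = 32 - 16 = 16
Total addresses = 2^16 = 65536
Usable = total - 2 (network and broadcast)
Usable hosts: 65534


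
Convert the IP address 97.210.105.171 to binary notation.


97 = 01100001
210 = 11010010
105 = 01101001
171 = 10101011
Binary: 01100001.11010010.01101001.10101011


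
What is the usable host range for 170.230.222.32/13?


Network: 170.224.0.0
Broadcast: 170.231.255.255
First usable = network + 1
Last usable = broadcast - 1
Range: 170.224.0.1 to 170.231.255.254


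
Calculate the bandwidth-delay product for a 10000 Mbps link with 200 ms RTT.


BDP = bandwidth * RTT
= 10000 Mbps * 200 ms
= 10000 * 1e6 * 200 / 1000 bits
= 2000000000 bits
= 250000000 bytes
= 244140.625 KB
BDP = 2000000000 bits (250000000 bytes)


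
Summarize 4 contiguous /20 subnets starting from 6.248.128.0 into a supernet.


Original prefix: /20
Number of subnets: 4 = 2^2
New prefix = 20 - 2 = 18
Supernet: 6.248.128.0/18


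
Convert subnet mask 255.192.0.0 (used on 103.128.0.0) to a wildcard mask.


Subnet mask: 255.192.0.0
Wildcard = 255.255.255.255 - subnet mask
255 - 255 = 0
255 - 192 = 63
255 - 0 = 255
255 - 0 = 255
Wildcard: 0.63.255.255


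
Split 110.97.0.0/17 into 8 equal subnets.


New prefix = 17 + 3 = 20
Each subnet has 4096 addresses
  110.97.0.0/20
  110.97.16.0/20
  110.97.32.0/20
  110.97.48.0/20
  110.97.64.0/20
  110.97.80.0/20
  110.97.96.0/20
  110.97.112.0/20
Subnets: 110.97.0.0/20, 110.97.16.0/20, 110.97.32.0/20, 110.97.48.0/20, 110.97.64.0/20, 110.97.80.0/20, 110.97.96.0/20, 110.97.112.0/20


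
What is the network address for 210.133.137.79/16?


IP:   11010010.10000101.10001001.01001111
Mask: 11111111.11111111.00000000.00000000
AND operation:
Net:  11010010.10000101.00000000.00000000
Network: 210.133.0.0/16


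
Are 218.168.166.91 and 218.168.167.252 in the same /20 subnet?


Mask: 255.255.240.0
218.168.166.91 AND mask = 218.168.160.0
218.168.167.252 AND mask = 218.168.160.0
Yes, same subnet (218.168.160.0)


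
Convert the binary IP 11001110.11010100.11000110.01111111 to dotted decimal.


11001110 = 206
11010100 = 212
11000110 = 198
01111111 = 127
IP: 206.212.198.127


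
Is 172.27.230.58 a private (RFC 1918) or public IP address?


RFC 1918 private ranges:
  10.0.0.0/8 (10.0.0.0 - 10.255.255.255)
  172.16.0.0/12 (172.16.0.0 - 172.31.255.255)
  192.168.0.0/16 (192.168.0.0 - 192.168.255.255)
Private (in 172.16.0.0/12)


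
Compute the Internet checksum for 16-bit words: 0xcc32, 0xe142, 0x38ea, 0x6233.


Sum all words (with carry folding):
+ 0xcc32 = 0xcc32
+ 0xe142 = 0xad75
+ 0x38ea = 0xe65f
+ 0x6233 = 0x4893
One's complement: ~0x4893
Checksum = 0xb76c


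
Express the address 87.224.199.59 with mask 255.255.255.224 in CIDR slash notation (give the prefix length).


Binary: 11111111.11111111.11111111.11100000
Count leading 1s
Prefix: /27


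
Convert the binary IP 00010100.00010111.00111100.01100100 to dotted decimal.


00010100 = 20
00010111 = 23
00111100 = 60
01100100 = 100
IP: 20.23.60.100


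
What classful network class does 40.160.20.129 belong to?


First octet: 40
Binary: 00101000
0xxxxxxx -> Class A (1-126)
Class A, default mask 255.0.0.0 (/8)


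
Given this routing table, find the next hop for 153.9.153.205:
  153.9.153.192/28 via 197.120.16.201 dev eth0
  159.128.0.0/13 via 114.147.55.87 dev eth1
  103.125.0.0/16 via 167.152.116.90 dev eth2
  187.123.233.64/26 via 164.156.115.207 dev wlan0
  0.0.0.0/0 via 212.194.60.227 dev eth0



Longest prefix match for 153.9.153.205:
  /28 153.9.153.192: MATCH
  /13 159.128.0.0: no
  /16 103.125.0.0: no
  /26 187.123.233.64: no
  /0 0.0.0.0: MATCH
Selected: next-hop 197.120.16.201 via eth0 (matched /28)


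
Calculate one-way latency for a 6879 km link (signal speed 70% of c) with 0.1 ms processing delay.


Speed = 0.7 * 3e5 km/s = 210000 km/s
Propagation delay = 6879 / 210000 = 0.0328 s = 32.7571 ms
Processing delay = 0.1 ms
Total one-way latency = 32.8571 ms


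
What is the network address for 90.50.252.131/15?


IP:   01011010.00110010.11111100.10000011
Mask: 11111111.11111110.00000000.00000000
AND operation:
Net:  01011010.00110010.00000000.00000000
Network: 90.50.0.0/15


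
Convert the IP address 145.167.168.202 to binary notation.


145 = 10010001
167 = 10100111
168 = 10101000
202 = 11001010
Binary: 10010001.10100111.10101000.11001010


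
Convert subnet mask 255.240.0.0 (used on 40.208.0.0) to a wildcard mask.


Subnet mask: 255.240.0.0
Wildcard = 255.255.255.255 - subnet mask
255 - 255 = 0
255 - 240 = 15
255 - 0 = 255
255 - 0 = 255
Wildcard: 0.15.255.255


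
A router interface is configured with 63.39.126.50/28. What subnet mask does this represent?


/28 means 28 network bits, 4 host bits
Binary: 11111111111111111111111111110000
Mask: 255.255.255.240


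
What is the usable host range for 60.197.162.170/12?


Network: 60.192.0.0
Broadcast: 60.207.255.255
First usable = network + 1
Last usable = broadcast - 1
Range: 60.192.0.1 to 60.207.255.254


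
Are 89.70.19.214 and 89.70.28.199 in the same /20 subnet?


Mask: 255.255.240.0
89.70.19.214 AND mask = 89.70.16.0
89.70.28.199 AND mask = 89.70.16.0
Yes, same subnet (89.70.16.0)


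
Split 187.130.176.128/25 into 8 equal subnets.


New prefix = 25 + 3 = 28
Each subnet has 16 addresses
  187.130.176.128/28
  187.130.176.144/28
  187.130.176.160/28
  187.130.176.176/28
  187.130.176.192/28
  187.130.176.208/28
  187.130.176.224/28
  187.130.176.240/28
Subnets: 187.130.176.128/28, 187.130.176.144/28, 187.130.176.160/28, 187.130.176.176/28, 187.130.176.192/28, 187.130.176.208/28, 187.130.176.224/28, 187.130.176.240/28


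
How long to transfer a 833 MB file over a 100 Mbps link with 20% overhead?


Effective throughput = 100 * (1 - 20/100) = 80 Mbps
File size in Mb = 833 * 8 = 6664 Mb
Time = 6664 / 80
Time = 83.3 seconds


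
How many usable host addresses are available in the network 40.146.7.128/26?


Host bits = 32 - 26 = 6
Total addresses = 2^6 = 64
Usable = total - 2 (network and broadcast)
Usable hosts: 62


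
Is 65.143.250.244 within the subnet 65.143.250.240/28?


Subnet network: 65.143.250.240
Test IP AND mask: 65.143.250.240
Yes, 65.143.250.244 is in 65.143.250.240/28


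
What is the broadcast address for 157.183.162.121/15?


Network: 157.182.0.0/15
Host bits = 17
Set all host bits to 1:
Broadcast: 157.183.255.255


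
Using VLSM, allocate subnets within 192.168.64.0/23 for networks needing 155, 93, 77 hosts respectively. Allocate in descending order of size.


155 hosts -> /24 (254 usable): 192.168.64.0/24
93 hosts -> /25 (126 usable): 192.168.65.0/25
77 hosts -> /25 (126 usable): 192.168.65.128/25
Allocation: 192.168.64.0/24 (155 hosts, 254 usable); 192.168.65.0/25 (93 hosts, 126 usable); 192.168.65.128/25 (77 hosts, 126 usable)


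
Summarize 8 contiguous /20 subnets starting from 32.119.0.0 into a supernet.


Original prefix: /20
Number of subnets: 8 = 2^3
New prefix = 20 - 3 = 17
Supernet: 32.119.0.0/17


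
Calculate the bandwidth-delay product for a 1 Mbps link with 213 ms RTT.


BDP = bandwidth * RTT
= 1 Mbps * 213 ms
= 1 * 1e6 * 213 / 1000 bits
= 213000 bits
= 26625 bytes
= 26.001 KB
BDP = 213000 bits (26625 bytes)


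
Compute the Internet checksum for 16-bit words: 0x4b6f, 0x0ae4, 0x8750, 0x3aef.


Sum all words (with carry folding):
+ 0x4b6f = 0x4b6f
+ 0x0ae4 = 0x5653
+ 0x8750 = 0xdda3
+ 0x3aef = 0x1893
One's complement: ~0x1893
Checksum = 0xe76c


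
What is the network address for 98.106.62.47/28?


IP:   01100010.01101010.00111110.00101111
Mask: 11111111.11111111.11111111.11110000
AND operation:
Net:  01100010.01101010.00111110.00100000
Network: 98.106.62.32/28


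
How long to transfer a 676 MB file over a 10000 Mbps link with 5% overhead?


Effective throughput = 10000 * (1 - 5/100) = 9500 Mbps
File size in Mb = 676 * 8 = 5408 Mb
Time = 5408 / 9500
Time = 0.5693 seconds


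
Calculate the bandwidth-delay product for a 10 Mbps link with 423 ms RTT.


BDP = bandwidth * RTT
= 10 Mbps * 423 ms
= 10 * 1e6 * 423 / 1000 bits
= 4230000 bits
= 528750 bytes
= 516.3574 KB
BDP = 4230000 bits (528750 bytes)


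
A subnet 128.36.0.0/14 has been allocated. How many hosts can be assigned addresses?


Host bits = 32 - 14 = 18
Total addresses = 2^18 = 262144
Usable = total - 2 (network and broadcast)
Usable hosts: 262142


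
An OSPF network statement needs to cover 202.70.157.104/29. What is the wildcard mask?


Subnet mask: 255.255.255.248
Wildcard = 255.255.255.255 - subnet mask
255 - 255 = 0
255 - 255 = 0
255 - 255 = 0
255 - 248 = 7
Wildcard: 0.0.0.7


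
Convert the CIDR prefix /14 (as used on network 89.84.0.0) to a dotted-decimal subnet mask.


/14 means 14 network bits, 18 host bits
Binary: 11111111111111000000000000000000
Mask: 255.252.0.0


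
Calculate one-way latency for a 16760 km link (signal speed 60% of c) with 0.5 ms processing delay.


Speed = 0.6 * 3e5 km/s = 180000 km/s
Propagation delay = 16760 / 180000 = 0.0931 s = 93.1111 ms
Processing delay = 0.5 ms
Total one-way latency = 93.6111 ms


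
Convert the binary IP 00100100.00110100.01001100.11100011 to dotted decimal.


00100100 = 36
00110100 = 52
01001100 = 76
11100011 = 227
IP: 36.52.76.227


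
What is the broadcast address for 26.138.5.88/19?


Network: 26.138.0.0/19
Host bits = 13
Set all host bits to 1:
Broadcast: 26.138.31.255


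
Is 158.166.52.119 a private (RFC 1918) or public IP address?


RFC 1918 private ranges:
  10.0.0.0/8 (10.0.0.0 - 10.255.255.255)
  172.16.0.0/12 (172.16.0.0 - 172.31.255.255)
  192.168.0.0/16 (192.168.0.0 - 192.168.255.255)
Public (not in any RFC 1918 range)


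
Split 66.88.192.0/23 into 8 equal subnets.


New prefix = 23 + 3 = 26
Each subnet has 64 addresses
  66.88.192.0/26
  66.88.192.64/26
  66.88.192.128/26
  66.88.192.192/26
  66.88.193.0/26
  66.88.193.64/26
  66.88.193.128/26
  66.88.193.192/26
Subnets: 66.88.192.0/26, 66.88.192.64/26, 66.88.192.128/26, 66.88.192.192/26, 66.88.193.0/26, 66.88.193.64/26, 66.88.193.128/26, 66.88.193.192/26


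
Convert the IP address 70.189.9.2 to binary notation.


70 = 01000110
189 = 10111101
9 = 00001001
2 = 00000010
Binary: 01000110.10111101.00001001.00000010


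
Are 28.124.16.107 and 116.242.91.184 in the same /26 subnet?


Mask: 255.255.255.192
28.124.16.107 AND mask = 28.124.16.64
116.242.91.184 AND mask = 116.242.91.128
No, different subnets (28.124.16.64 vs 116.242.91.128)


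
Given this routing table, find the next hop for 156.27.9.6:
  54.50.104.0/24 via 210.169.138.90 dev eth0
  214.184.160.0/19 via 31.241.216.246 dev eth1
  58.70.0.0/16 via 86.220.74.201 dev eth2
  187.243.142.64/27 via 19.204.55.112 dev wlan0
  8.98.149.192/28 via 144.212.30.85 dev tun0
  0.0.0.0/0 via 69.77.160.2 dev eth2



Longest prefix match for 156.27.9.6:
  /24 54.50.104.0: no
  /19 214.184.160.0: no
  /16 58.70.0.0: no
  /27 187.243.142.64: no
  /28 8.98.149.192: no
  /0 0.0.0.0: MATCH
Selected: next-hop 69.77.160.2 via eth2 (matched /0)


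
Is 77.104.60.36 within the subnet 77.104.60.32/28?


Subnet network: 77.104.60.32
Test IP AND mask: 77.104.60.32
Yes, 77.104.60.36 is in 77.104.60.32/28


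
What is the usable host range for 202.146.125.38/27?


Network: 202.146.125.32
Broadcast: 202.146.125.63
First usable = network + 1
Last usable = broadcast - 1
Range: 202.146.125.33 to 202.146.125.62


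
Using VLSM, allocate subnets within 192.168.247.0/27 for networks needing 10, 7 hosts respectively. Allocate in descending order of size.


10 hosts -> /28 (14 usable): 192.168.247.0/28
7 hosts -> /28 (14 usable): 192.168.247.16/28
Allocation: 192.168.247.0/28 (10 hosts, 14 usable); 192.168.247.16/28 (7 hosts, 14 usable)


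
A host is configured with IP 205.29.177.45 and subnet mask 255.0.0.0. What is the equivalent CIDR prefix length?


Binary: 11111111.00000000.00000000.00000000
Count leading 1s
Prefix: /8


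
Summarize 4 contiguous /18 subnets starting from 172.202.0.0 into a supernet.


Original prefix: /18
Number of subnets: 4 = 2^2
New prefix = 18 - 2 = 16
Supernet: 172.202.0.0/16


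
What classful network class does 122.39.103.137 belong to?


First octet: 122
Binary: 01111010
0xxxxxxx -> Class A (1-126)
Class A, default mask 255.0.0.0 (/8)


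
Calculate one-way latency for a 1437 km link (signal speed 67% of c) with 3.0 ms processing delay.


Speed = 0.67 * 3e5 km/s = 201000 km/s
Propagation delay = 1437 / 201000 = 0.0071 s = 7.1493 ms
Processing delay = 3.0 ms
Total one-way latency = 10.1493 ms


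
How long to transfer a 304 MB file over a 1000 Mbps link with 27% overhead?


Effective throughput = 1000 * (1 - 27/100) = 730 Mbps
File size in Mb = 304 * 8 = 2432 Mb
Time = 2432 / 730
Time = 3.3315 seconds


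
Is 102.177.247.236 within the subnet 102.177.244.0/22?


Subnet network: 102.177.244.0
Test IP AND mask: 102.177.244.0
Yes, 102.177.247.236 is in 102.177.244.0/22


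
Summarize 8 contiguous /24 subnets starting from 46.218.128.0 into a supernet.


Original prefix: /24
Number of subnets: 8 = 2^3
New prefix = 24 - 3 = 21
Supernet: 46.218.128.0/21


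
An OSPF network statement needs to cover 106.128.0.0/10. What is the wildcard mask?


Subnet mask: 255.192.0.0
Wildcard = 255.255.255.255 - subnet mask
255 - 255 = 0
255 - 192 = 63
255 - 0 = 255
255 - 0 = 255
Wildcard: 0.63.255.255


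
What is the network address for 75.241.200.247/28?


IP:   01001011.11110001.11001000.11110111
Mask: 11111111.11111111.11111111.11110000
AND operation:
Net:  01001011.11110001.11001000.11110000
Network: 75.241.200.240/28


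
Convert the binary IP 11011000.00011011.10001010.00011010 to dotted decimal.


11011000 = 216
00011011 = 27
10001010 = 138
00011010 = 26
IP: 216.27.138.26


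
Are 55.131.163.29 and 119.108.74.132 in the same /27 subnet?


Mask: 255.255.255.224
55.131.163.29 AND mask = 55.131.163.0
119.108.74.132 AND mask = 119.108.74.128
No, different subnets (55.131.163.0 vs 119.108.74.128)


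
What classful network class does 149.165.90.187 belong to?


First octet: 149
Binary: 10010101
10xxxxxx -> Class B (128-191)
Class B, default mask 255.255.0.0 (/16)


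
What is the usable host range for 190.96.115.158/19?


Network: 190.96.96.0
Broadcast: 190.96.127.255
First usable = network + 1
Last usable = broadcast - 1
Range: 190.96.96.1 to 190.96.127.254


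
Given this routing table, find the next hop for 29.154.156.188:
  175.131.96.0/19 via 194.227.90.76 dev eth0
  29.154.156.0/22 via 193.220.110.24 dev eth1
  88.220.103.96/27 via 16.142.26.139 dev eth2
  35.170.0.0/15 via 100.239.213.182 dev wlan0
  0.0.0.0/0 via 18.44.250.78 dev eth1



Longest prefix match for 29.154.156.188:
  /19 175.131.96.0: no
  /22 29.154.156.0: MATCH
  /27 88.220.103.96: no
  /15 35.170.0.0: no
  /0 0.0.0.0: MATCH
Selected: next-hop 193.220.110.24 via eth1 (matched /22)


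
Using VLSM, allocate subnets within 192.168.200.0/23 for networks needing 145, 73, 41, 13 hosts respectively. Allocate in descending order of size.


145 hosts -> /24 (254 usable): 192.168.200.0/24
73 hosts -> /25 (126 usable): 192.168.201.0/25
41 hosts -> /26 (62 usable): 192.168.201.128/26
13 hosts -> /28 (14 usable): 192.168.201.192/28
Allocation: 192.168.200.0/24 (145 hosts, 254 usable); 192.168.201.0/25 (73 hosts, 126 usable); 192.168.201.128/26 (41 hosts, 62 usable); 192.168.201.192/28 (13 hosts, 14 usable)


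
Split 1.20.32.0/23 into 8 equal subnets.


New prefix = 23 + 3 = 26
Each subnet has 64 addresses
  1.20.32.0/26
  1.20.32.64/26
  1.20.32.128/26
  1.20.32.192/26
  1.20.33.0/26
  1.20.33.64/26
  1.20.33.128/26
  1.20.33.192/26
Subnets: 1.20.32.0/26, 1.20.32.64/26, 1.20.32.128/26, 1.20.32.192/26, 1.20.33.0/26, 1.20.33.64/26, 1.20.33.128/26, 1.20.33.192/26


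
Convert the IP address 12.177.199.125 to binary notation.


12 = 00001100
177 = 10110001
199 = 11000111
125 = 01111101
Binary: 00001100.10110001.11000111.01111101


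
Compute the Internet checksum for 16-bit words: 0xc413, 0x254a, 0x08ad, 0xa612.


Sum all words (with carry folding):
+ 0xc413 = 0xc413
+ 0x254a = 0xe95d
+ 0x08ad = 0xf20a
+ 0xa612 = 0x981d
One's complement: ~0x981d
Checksum = 0x67e2


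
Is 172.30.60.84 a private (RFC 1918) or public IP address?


RFC 1918 private ranges:
  10.0.0.0/8 (10.0.0.0 - 10.255.255.255)
  172.16.0.0/12 (172.16.0.0 - 172.31.255.255)
  192.168.0.0/16 (192.168.0.0 - 192.168.255.255)
Private (in 172.16.0.0/12)


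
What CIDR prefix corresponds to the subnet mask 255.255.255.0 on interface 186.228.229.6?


Binary: 11111111.11111111.11111111.00000000
Count leading 1s
Prefix: /24


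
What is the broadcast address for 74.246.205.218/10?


Network: 74.192.0.0/10
Host bits = 22
Set all host bits to 1:
Broadcast: 74.255.255.255


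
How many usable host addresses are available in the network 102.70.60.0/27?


Host bits = 32 - 27 = 5
Total addresses = 2^5 = 32
Usable = total - 2 (network and broadcast)
Usable hosts: 30


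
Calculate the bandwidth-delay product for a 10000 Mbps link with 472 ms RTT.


BDP = bandwidth * RTT
= 10000 Mbps * 472 ms
= 10000 * 1e6 * 472 / 1000 bits
= 4720000000 bits
= 590000000 bytes
= 576171.875 KB
BDP = 4720000000 bits (590000000 bytes)


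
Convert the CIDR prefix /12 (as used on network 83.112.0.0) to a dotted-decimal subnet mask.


/12 means 12 network bits, 20 host bits
Binary: 11111111111100000000000000000000
Mask: 255.240.0.0


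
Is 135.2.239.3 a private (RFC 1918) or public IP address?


RFC 1918 private ranges:
  10.0.0.0/8 (10.0.0.0 - 10.255.255.255)
  172.16.0.0/12 (172.16.0.0 - 172.31.255.255)
  192.168.0.0/16 (192.168.0.0 - 192.168.255.255)
Public (not in any RFC 1918 range)


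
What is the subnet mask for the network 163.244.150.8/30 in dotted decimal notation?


/30 means 30 network bits, 2 host bits
Binary: 11111111111111111111111111111100
Mask: 255.255.255.252


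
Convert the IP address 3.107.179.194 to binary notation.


3 = 00000011
107 = 01101011
179 = 10110011
194 = 11000010
Binary: 00000011.01101011.10110011.11000010


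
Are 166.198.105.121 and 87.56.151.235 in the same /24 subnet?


Mask: 255.255.255.0
166.198.105.121 AND mask = 166.198.105.0
87.56.151.235 AND mask = 87.56.151.0
No, different subnets (166.198.105.0 vs 87.56.151.0)


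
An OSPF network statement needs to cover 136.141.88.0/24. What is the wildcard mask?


Subnet mask: 255.255.255.0
Wildcard = 255.255.255.255 - subnet mask
255 - 255 = 0
255 - 255 = 0
255 - 255 = 0
255 - 0 = 255
Wildcard: 0.0.0.255


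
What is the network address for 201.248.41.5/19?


IP:   11001001.11111000.00101001.00000101
Mask: 11111111.11111111.11100000.00000000
AND operation:
Net:  11001001.11111000.00100000.00000000
Network: 201.248.32.0/19


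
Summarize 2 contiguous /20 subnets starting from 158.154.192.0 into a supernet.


Original prefix: /20
Number of subnets: 2 = 2^1
New prefix = 20 - 1 = 19
Supernet: 158.154.192.0/19


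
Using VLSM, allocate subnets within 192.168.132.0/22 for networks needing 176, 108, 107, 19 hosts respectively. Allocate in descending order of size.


176 hosts -> /24 (254 usable): 192.168.132.0/24
108 hosts -> /25 (126 usable): 192.168.133.0/25
107 hosts -> /25 (126 usable): 192.168.133.128/25
19 hosts -> /27 (30 usable): 192.168.134.0/27
Allocation: 192.168.132.0/24 (176 hosts, 254 usable); 192.168.133.0/25 (108 hosts, 126 usable); 192.168.133.128/25 (107 hosts, 126 usable); 192.168.134.0/27 (19 hosts, 30 usable)


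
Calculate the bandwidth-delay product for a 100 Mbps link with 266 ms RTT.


BDP = bandwidth * RTT
= 100 Mbps * 266 ms
= 100 * 1e6 * 266 / 1000 bits
= 26600000 bits
= 3325000 bytes
= 3247.0703 KB
BDP = 26600000 bits (3325000 bytes)


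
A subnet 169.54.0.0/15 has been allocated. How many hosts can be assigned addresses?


Host bits = 32 - 15 = 17
Total addresses = 2^17 = 131072
Usable = total - 2 (network and broadcast)
Usable hosts: 131070


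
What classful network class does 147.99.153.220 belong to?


First octet: 147
Binary: 10010011
10xxxxxx -> Class B (128-191)
Class B, default mask 255.255.0.0 (/16)


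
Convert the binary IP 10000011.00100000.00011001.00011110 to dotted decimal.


10000011 = 131
00100000 = 32
00011001 = 25
00011110 = 30
IP: 131.32.25.30


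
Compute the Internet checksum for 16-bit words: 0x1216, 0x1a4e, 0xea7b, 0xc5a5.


Sum all words (with carry folding):
+ 0x1216 = 0x1216
+ 0x1a4e = 0x2c64
+ 0xea7b = 0x16e0
+ 0xc5a5 = 0xdc85
One's complement: ~0xdc85
Checksum = 0x237a


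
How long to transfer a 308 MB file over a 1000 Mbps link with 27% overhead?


Effective throughput = 1000 * (1 - 27/100) = 730 Mbps
File size in Mb = 308 * 8 = 2464 Mb
Time = 2464 / 730
Time = 3.3753 seconds


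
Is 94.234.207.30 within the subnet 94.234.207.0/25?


Subnet network: 94.234.207.0
Test IP AND mask: 94.234.207.0
Yes, 94.234.207.30 is in 94.234.207.0/25


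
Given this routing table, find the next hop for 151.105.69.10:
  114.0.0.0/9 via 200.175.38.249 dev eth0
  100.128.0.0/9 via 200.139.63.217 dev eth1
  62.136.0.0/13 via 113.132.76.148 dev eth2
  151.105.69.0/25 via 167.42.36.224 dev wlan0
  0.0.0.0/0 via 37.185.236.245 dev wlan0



Longest prefix match for 151.105.69.10:
  /9 114.0.0.0: no
  /9 100.128.0.0: no
  /13 62.136.0.0: no
  /25 151.105.69.0: MATCH
  /0 0.0.0.0: MATCH
Selected: next-hop 167.42.36.224 via wlan0 (matched /25)


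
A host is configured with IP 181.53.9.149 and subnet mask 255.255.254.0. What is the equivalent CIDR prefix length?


Binary: 11111111.11111111.11111110.00000000
Count leading 1s
Prefix: /23


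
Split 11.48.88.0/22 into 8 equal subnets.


New prefix = 22 + 3 = 25
Each subnet has 128 addresses
  11.48.88.0/25
  11.48.88.128/25
  11.48.89.0/25
  11.48.89.128/25
  11.48.90.0/25
  11.48.90.128/25
  11.48.91.0/25
  11.48.91.128/25
Subnets: 11.48.88.0/25, 11.48.88.128/25, 11.48.89.0/25, 11.48.89.128/25, 11.48.90.0/25, 11.48.90.128/25, 11.48.91.0/25, 11.48.91.128/25


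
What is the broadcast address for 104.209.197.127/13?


Network: 104.208.0.0/13
Host bits = 19
Set all host bits to 1:
Broadcast: 104.215.255.255


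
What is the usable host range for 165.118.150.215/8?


Network: 165.0.0.0
Broadcast: 165.255.255.255
First usable = network + 1
Last usable = broadcast - 1
Range: 165.0.0.1 to 165.255.255.254


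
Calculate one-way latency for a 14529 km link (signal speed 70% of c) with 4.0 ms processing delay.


Speed = 0.7 * 3e5 km/s = 210000 km/s
Propagation delay = 14529 / 210000 = 0.0692 s = 69.1857 ms
Processing delay = 4.0 ms
Total one-way latency = 73.1857 ms


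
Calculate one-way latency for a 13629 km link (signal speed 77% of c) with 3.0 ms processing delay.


Speed = 0.77 * 3e5 km/s = 231000 km/s
Propagation delay = 13629 / 231000 = 0.059 s = 59 ms
Processing delay = 3.0 ms
Total one-way latency = 62 ms


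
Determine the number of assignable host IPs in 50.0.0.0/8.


Host bits = 32 - 8 = 24
Total addresses = 2^24 = 16777216
Usable = total - 2 (network and broadcast)
Usable hosts: 16777214


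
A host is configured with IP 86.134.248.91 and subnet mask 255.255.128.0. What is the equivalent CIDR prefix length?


Binary: 11111111.11111111.10000000.00000000
Count leading 1s
Prefix: /17


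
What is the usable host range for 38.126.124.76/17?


Network: 38.126.0.0
Broadcast: 38.126.127.255
First usable = network + 1
Last usable = broadcast - 1
Range: 38.126.0.1 to 38.126.127.254


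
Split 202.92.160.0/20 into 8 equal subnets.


New prefix = 20 + 3 = 23
Each subnet has 512 addresses
  202.92.160.0/23
  202.92.162.0/23
  202.92.164.0/23
  202.92.166.0/23
  202.92.168.0/23
  202.92.170.0/23
  202.92.172.0/23
  202.92.174.0/23
Subnets: 202.92.160.0/23, 202.92.162.0/23, 202.92.164.0/23, 202.92.166.0/23, 202.92.168.0/23, 202.92.170.0/23, 202.92.172.0/23, 202.92.174.0/23


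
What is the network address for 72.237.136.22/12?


IP:   01001000.11101101.10001000.00010110
Mask: 11111111.11110000.00000000.00000000
AND operation:
Net:  01001000.11100000.00000000.00000000
Network: 72.224.0.0/12
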